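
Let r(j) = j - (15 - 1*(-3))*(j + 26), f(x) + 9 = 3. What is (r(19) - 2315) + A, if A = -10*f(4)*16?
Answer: -2146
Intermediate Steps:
f(x) = -6 (f(x) = -9 + 3 = -6)
r(j) = -468 - 17*j (r(j) = j - (15 + 3)*(26 + j) = j - 18*(26 + j) = j - (468 + 18*j) = j + (-468 - 18*j) = -468 - 17*j)
A = 960 (A = -10*(-6)*16 = 60*16 = 960)
(r(19) - 2315) + A = ((-468 - 17*19) - 2315) + 960 = ((-468 - 323) - 2315) + 960 = (-791 - 2315) + 960 = -3106 + 960 = -2146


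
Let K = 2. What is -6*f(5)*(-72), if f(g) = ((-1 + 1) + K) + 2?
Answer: 1728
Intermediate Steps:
f(g) = 4 (f(g) = ((-1 + 1) + 2) + 2 = (0 + 2) + 2 = 2 + 2 = 4)
-6*f(5)*(-72) = -6*4*(-72) = -24*(-72) = 1728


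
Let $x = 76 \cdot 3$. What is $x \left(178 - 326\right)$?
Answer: $-33744$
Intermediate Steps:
$x = 228$
$x \left(178 - 326\right) = 228 \left(178 - 326\right) = 228 \left(-148\right) = -33744$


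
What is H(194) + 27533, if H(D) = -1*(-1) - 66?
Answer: 27468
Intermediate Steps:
H(D) = -65 (H(D) = 1 - 66 = -65)
H(194) + 27533 = -65 + 27533 = 27468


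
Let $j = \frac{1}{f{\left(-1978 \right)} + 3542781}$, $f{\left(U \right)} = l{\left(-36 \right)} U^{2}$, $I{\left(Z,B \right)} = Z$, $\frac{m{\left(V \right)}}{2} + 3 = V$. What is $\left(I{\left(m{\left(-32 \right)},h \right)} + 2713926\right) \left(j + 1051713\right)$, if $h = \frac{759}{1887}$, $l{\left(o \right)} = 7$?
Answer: $\frac{88280815220098124288}{30930169} \approx 2.8542 \cdot 10^{12}$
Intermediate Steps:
$m{\left(V \right)} = -6 + 2 V$
$h = \frac{253}{629}$ ($h = 759 \cdot \frac{1}{1887} = \frac{253}{629} \approx 0.40223$)
$f{\left(U \right)} = 7 U^{2}$
$j = \frac{1}{30930169}$ ($j = \frac{1}{7 \left(-1978\right)^{2} + 3542781} = \frac{1}{7 \cdot 3912484 + 3542781} = \frac{1}{27387388 + 3542781} = \frac{1}{30930169} \approx 3.2331 \cdot 10^{-8}$)
$\left(I{\left(m{\left(-32 \right)},h \right)} + 2713926\right) \left(j + 1051713\right) = \left(\left(-6 + 2 \left(-32\right)\right) + 2713926\right) \left(\frac{1}{30930169} + 1051713\right) = \left(\left(-6 - 64\right) + 2713926\right) \frac{32529660829498}{30930169} = \left(-70 + 2713926\right) \frac{32529660829498}{30930169} = 2713856 \cdot \frac{32529660829498}{30930169} = \frac{88280815220098124288}{30930169}$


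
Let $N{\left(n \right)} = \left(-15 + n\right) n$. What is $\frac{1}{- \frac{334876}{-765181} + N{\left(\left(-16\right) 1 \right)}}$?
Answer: $\frac{765181}{379864652} \approx 0.0020144$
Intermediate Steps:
$N{\left(n \right)} = n \left(-15 + n\right)$
$\frac{1}{- \frac{334876}{-765181} + N{\left(\left(-16\right) 1 \right)}} = \frac{1}{- \frac{334876}{-765181} + \left(-16\right) 1 \left(-15 - 16\right)} = \frac{1}{\left(-334876\right) \left(- \frac{1}{765181}\right) - 16 \left(-15 - 16\right)} = \frac{1}{\frac{334876}{765181} - -496} = \frac{1}{\frac{334876}{765181} + 496} = \frac{1}{\frac{379864652}{765181}} = \frac{765181}{379864652}$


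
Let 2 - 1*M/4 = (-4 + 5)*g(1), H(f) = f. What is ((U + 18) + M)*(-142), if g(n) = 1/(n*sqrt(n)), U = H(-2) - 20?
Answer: 0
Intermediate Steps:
U = -22 (U = -2 - 20 = -22)
g(n) = n**(-3/2) (g(n) = 1/(n**(3/2)) = n**(-3/2))
M = 4 (M = 8 - 4*(-4 + 5)/1**(3/2) = 8 - 4 = 4)
((U + 18) + M)*(-142) = ((-22 + 18) + 4)*(-142) = (-4 + 4)*(-142) = 0*(-142) = 0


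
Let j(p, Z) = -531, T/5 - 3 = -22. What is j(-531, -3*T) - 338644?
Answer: -339175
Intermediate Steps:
T = -95 (T = 15 + 5*(-22) = 15 - 110 = -95)
j(-531, -3*T) - 338644 = -531 - 338644 = -339175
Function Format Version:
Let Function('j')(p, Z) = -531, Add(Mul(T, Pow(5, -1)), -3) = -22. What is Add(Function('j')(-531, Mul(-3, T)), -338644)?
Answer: -339175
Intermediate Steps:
T = -95 (T = Add(15, Mul(5, -22)) = Add(15, -110) = -95)
Add(Function('j')(-531, Mul(-3, T)), -338644) = Add(-531, -338644) = -339175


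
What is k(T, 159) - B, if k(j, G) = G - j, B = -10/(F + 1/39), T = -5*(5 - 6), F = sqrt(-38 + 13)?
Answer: 2928197/19013 - 38025*I/19013 ≈ 154.01 - 1.9999*I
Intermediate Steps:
F = 5*I (F = sqrt(-25) = 5*I ≈ 5.0*I)
T = 5 (T = -5*(-1) = 5)
B = -7605*(1/39 - 5*I)/19013 (B = -10/(5*I + 1/39) = -10*1521*(1/39 - 5*I)/38026 = -7605*(1/39 - 5*I)/19013 ≈ -0.010256 + 1.9999*I)
k(T, 159) - B = (159 - 1*5) - (-195/19013 + 38025*I/19013) = (159 - 5) + (195/19013 - 38025*I/19013) = 154 + (195/19013 - 38025*I/19013) = 2928197/19013 - 38025*I/19013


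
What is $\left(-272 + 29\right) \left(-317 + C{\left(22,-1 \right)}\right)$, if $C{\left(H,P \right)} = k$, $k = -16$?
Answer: $80919$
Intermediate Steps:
$C{\left(H,P \right)} = -16$
$\left(-272 + 29\right) \left(-317 + C{\left(22,-1 \right)}\right) = \left(-272 + 29\right) \left(-317 - 16\right) = \left(-243\right) \left(-333\right) = 80919$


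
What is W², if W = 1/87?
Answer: 1/7569 ≈ 0.00013212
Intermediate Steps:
W = 1/87 ≈ 0.011494
W² = (1/87)² = 1/7569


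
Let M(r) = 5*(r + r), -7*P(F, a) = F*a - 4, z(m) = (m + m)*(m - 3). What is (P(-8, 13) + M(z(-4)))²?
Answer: 16224784/49 ≈ 3.3112e+5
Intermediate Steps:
z(m) = 2*m*(-3 + m) (z(m) = (2*m)*(-3 + m) = 2*m*(-3 + m))
P(F, a) = 4/7 - F*a/7 (P(F, a) = -(F*a - 4)/7 = -(-4 + F*a)/7 = 4/7 - F*a/7)
M(r) = 10*r (M(r) = 5*(2*r) = 10*r)
(P(-8, 13) + M(z(-4)))² = ((4/7 - ⅐*(-8)*13) + 10*(2*(-4)*(-3 - 4)))² = ((4/7 + 104/7) + 10*(2*(-4)*(-7)))² = (108/7 + 10*56)² = (108/7 + 560)² = (4028/7)² = 16224784/49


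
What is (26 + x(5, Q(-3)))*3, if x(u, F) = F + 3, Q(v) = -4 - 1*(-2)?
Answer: 81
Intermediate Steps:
Q(v) = -2 (Q(v) = -4 + 2 = -2)
x(u, F) = 3 + F
(26 + x(5, Q(-3)))*3 = (26 + (3 - 2))*3 = (26 + 1)*3 = 27*3 = 81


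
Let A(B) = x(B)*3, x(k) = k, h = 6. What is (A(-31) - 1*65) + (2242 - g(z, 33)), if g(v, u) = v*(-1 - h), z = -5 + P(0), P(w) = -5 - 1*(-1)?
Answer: 2021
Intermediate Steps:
P(w) = -4 (P(w) = -5 + 1 = -4)
A(B) = 3*B (A(B) = B*3 = 3*B)
z = -9 (z = -5 - 4 = -9)
g(v, u) = -7*v (g(v, u) = v*(-1 - 1*6) = v*(-1 - 6) = v*(-7) = -7*v)
(A(-31) - 1*65) + (2242 - g(z, 33)) = (3*(-31) - 1*65) + (2242 - (-7)*(-9)) = (-93 - 65) + (2242 - 1*63) = -158 + (2242 - 63) = -158 + 2179 = 2021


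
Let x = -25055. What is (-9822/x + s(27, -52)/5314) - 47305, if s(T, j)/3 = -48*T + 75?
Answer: -6298334664707/133142270 ≈ -47305.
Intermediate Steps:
s(T, j) = 225 - 144*T (s(T, j) = 3*(-48*T + 75) = 3*(75 - 48*T) = 225 - 144*T)
(-9822/x + s(27, -52)/5314) - 47305 = (-9822/(-25055) + (225 - 144*27)/5314) - 47305 = (-9822*(-1/25055) + (225 - 3888)*(1/5314)) - 47305 = (9822/25055 - 3663*1/5314) - 47305 = (9822/25055 - 3663/5314) - 47305 = -39582357/133142270 - 47305 = -6298334664707/133142270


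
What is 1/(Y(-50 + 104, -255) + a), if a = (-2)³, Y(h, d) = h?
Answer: 1/46 ≈ 0.021739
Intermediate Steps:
a = -8
1/(Y(-50 + 104, -255) + a) = 1/((-50 + 104) - 8) = 1/(54 - 8) = 1/46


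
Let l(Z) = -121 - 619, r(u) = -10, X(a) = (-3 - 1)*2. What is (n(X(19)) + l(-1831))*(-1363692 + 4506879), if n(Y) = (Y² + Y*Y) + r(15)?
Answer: -1955062314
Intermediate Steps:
X(a) = -8 (X(a) = -4*2 = -8)
l(Z) = -740
n(Y) = -10 + 2*Y² (n(Y) = (Y² + Y*Y) - 10 = (Y² + Y²) - 10 = 2*Y² - 10 = -10 + 2*Y²)
(n(X(19)) + l(-1831))*(-1363692 + 4506879) = ((-10 + 2*(-8)²) - 740)*(-1363692 + 4506879) = ((-10 + 2*64) - 740)*3143187 = ((-10 + 128) - 740)*3143187 = (118 - 740)*3143187 = -622*3143187 = -1955062314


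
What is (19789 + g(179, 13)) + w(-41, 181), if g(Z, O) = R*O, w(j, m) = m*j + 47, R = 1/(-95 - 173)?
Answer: 3327207/268 ≈ 12415.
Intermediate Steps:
R = -1/268 (R = 1/(-268) = -1/268 ≈ -0.0037313)
w(j, m) = 47 + j*m (w(j, m) = j*m + 47 = 47 + j*m)
g(Z, O) = -O/268
(19789 + g(179, 13)) + w(-41, 181) = (19789 - 1/268*13) + (47 - 41*181) = (19789 - 13/268) + (47 - 7421) = 5303439/268 - 7374 = 3327207/268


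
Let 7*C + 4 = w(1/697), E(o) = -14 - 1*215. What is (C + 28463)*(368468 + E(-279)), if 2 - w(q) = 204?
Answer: 73292449365/7 ≈ 1.0470e+10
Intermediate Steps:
E(o) = -229 (E(o) = -14 - 215 = -229)
w(q) = -202 (w(q) = 2 - 1*204 = 2 - 204 = -202)
C = -206/7 (C = -4/7 + (⅐)*(-202) = -4/7 - 202/7 = -206/7 ≈ -29.429)
(C + 28463)*(368468 + E(-279)) = (-206/7 + 28463)*(368468 - 229) = (199035/7)*368239 = 73292449365/7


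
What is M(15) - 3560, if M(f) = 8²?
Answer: -3496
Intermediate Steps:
M(f) = 64
M(15) - 3560 = 64 - 3560 = -3496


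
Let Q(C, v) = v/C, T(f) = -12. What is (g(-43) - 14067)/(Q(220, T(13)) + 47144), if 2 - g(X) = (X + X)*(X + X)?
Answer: -1180355/2592917 ≈ -0.45522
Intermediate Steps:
g(X) = 2 - 4*X**2 (g(X) = 2 - (X + X)*(X + X) = 2 - 2*X*2*X = 2 - 4*X**2)
(g(-43) - 14067)/(Q(220, T(13)) + 47144) = ((2 - 4*(-43)**2) - 14067)/(-12/220 + 47144) = ((2 - 4*1849) - 14067)/(-12*1/220 + 47144) = ((2 - 7396) - 14067)/(-3/55 + 47144) = (-7394 - 14067)/(2592917/55) = -21461*55/2592917 = -1180355/2592917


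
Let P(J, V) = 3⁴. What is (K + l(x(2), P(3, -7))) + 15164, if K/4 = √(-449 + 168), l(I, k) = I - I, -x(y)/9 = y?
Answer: 15164 + 4*I*√281 ≈ 15164.0 + 67.052*I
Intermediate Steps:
x(y) = -9*y
P(J, V) = 81
l(I, k) = 0
K = 4*I*√281 (K = 4*√(-449 + 168) = 4*√(-281) = 4*(I*√281) = 4*I*√281 ≈ 67.052*I)
(K + l(x(2), P(3, -7))) + 15164 = (4*I*√281 + 0) + 15164 = 4*I*√281 + 15164 = 15164 + 4*I*√281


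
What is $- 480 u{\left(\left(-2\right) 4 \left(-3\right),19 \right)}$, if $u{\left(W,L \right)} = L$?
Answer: $-9120$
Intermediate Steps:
$- 480 u{\left(\left(-2\right) 4 \left(-3\right),19 \right)} = \left(-480\right) 19 = -9120$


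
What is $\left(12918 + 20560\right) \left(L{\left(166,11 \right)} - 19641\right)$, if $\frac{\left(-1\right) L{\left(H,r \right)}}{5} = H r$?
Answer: $-963195538$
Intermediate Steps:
$L{\left(H,r \right)} = - 5 H r$
$\left(12918 + 20560\right) \left(L{\left(166,11 \right)} - 19641\right) = \left(12918 + 20560\right) \left(\left(-5\right) 166 \cdot 11 - 19641\right) = 33478 \left(-9130 - 19641\right) = 33478 \left(-28771\right) = -963195538$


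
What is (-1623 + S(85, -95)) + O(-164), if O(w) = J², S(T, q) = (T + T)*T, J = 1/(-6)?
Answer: 461773/36 ≈ 12827.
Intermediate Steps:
J = -⅙ (J = 1*(-⅙) = -⅙ ≈ -0.16667)
S(T, q) = 2*T² (S(T, q) = (2*T)*T = 2*T²)
O(w) = 1/36 (O(w) = (-⅙)² = 1/36)
(-1623 + S(85, -95)) + O(-164) = (-1623 + 2*85²) + 1/36 = (-1623 + 2*7225) + 1/36 = (-1623 + 14450) + 1/36 = 12827 + 1/36 = 461773/36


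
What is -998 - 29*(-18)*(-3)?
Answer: -2564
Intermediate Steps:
-998 - 29*(-18)*(-3) = -998 - (-522)*(-3) = -998 - 1*1566 = -998 - 1566 = -2564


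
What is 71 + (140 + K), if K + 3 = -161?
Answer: 47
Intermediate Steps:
K = -164 (K = -3 - 161 = -164)
71 + (140 + K) = 71 + (140 - 164) = 71 - 24 = 47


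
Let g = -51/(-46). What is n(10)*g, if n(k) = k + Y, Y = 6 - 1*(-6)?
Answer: 561/23 ≈ 24.391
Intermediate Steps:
Y = 12 (Y = 6 + 6 = 12)
n(k) = 12 + k (n(k) = k + 12 = 12 + k)
g = 51/46 (g = -51*(-1/46) = 51/46 ≈ 1.1087)
n(10)*g = (12 + 10)*(51/46) = 22*(51/46) = 561/23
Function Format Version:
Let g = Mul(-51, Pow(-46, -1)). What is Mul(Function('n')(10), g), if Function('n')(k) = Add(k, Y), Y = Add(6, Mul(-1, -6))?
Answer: Rational(561, 23) ≈ 24.391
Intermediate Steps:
Y = 12 (Y = Add(6, 6) = 12)
Function('n')(k) = Add(12, k) (Function('n')(k) = Add(k, 12) = Add(12, k))
g = Rational(51, 46) (g = Mul(-51, Rational(-1, 46)) = Rational(51, 46) ≈ 1.1087)
Mul(Function('n')(10), g) = Mul(Add(12, 10), Rational(51, 46)) = Mul(22, Rational(51, 46)) = Rational(561, 23)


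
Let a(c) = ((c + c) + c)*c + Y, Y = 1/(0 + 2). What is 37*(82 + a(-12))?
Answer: 38073/2 ≈ 19037.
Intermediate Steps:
Y = 1/2 ≈ 0.50000
a(c) = 1/2 + 3*c**2 (a(c) = ((c + c) + c)*c + 1/2 = (2*c + c)*c + 1/2 = (3*c)*c + 1/2 = 3*c**2 + 1/2 = 1/2 + 3*c**2)
37*(82 + a(-12)) = 37*(82 + (1/2 + 3*(-12)**2)) = 37*(82 + (1/2 + 3*144)) = 37*(82 + (1/2 + 432)) = 37*(82 + 865/2) = 37*(1029/2) = 38073/2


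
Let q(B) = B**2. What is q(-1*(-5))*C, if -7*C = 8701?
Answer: -31075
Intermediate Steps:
C = -1243 (C = -1/7*8701 = -1243)
q(-1*(-5))*C = (-1*(-5))**2*(-1243) = 5**2*(-1243) = 25*(-1243) = -31075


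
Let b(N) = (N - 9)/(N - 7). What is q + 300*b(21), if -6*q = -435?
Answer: 4615/14 ≈ 329.64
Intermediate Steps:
b(N) = (-9 + N)/(-7 + N)
q = 145/2 (q = -⅙*(-435) = 145/2 ≈ 72.500)
q + 300*b(21) = 145/2 + 300*((-9 + 21)/(-7 + 21)) = 145/2 + 300*(12/14) = 145/2 + 300*((1/14)*12) = 145/2 + 300*(6/7) = 145/2 + 1800/7 = 4615/14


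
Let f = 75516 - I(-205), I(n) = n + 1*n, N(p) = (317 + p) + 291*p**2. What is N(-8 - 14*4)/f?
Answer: 1192189/75926 ≈ 15.702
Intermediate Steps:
N(p) = 317 + p + 291*p**2
I(n) = 2*n (I(n) = n + n = 2*n)
f = 75926 (f = 75516 - 2*(-205) = 75516 - 1*(-410) = 75516 + 410 = 75926)
N(-8 - 14*4)/f = (317 + (-8 - 14*4) + 291*(-8 - 14*4)**2)/75926 = (317 + (-8 - 56) + 291*(-8 - 56)**2)*(1/75926) = (317 - 64 + 291*(-64)**2)*(1/75926) = (317 - 64 + 291*4096)*(1/75926) = (317 - 64 + 1191936)*(1/75926) = 1192189*(1/75926) = 1192189/75926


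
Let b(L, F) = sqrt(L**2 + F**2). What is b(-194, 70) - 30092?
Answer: -30092 + 2*sqrt(10634) ≈ -29886.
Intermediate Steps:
b(L, F) = sqrt(F**2 + L**2)
b(-194, 70) - 30092 = sqrt(70**2 + (-194)**2) - 30092 = sqrt(4900 + 37636) - 30092 = sqrt(42536) - 30092 = 2*sqrt(10634) - 30092 = -30092 + 2*sqrt(10634)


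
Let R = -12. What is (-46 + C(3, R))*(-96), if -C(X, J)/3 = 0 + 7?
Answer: 6432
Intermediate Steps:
C(X, J) = -21 (C(X, J) = -3*(0 + 7) = -3*7 = -21)
(-46 + C(3, R))*(-96) = (-46 - 21)*(-96) = -67*(-96) = 6432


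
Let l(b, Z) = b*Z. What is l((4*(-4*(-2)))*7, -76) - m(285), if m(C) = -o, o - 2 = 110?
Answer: -16912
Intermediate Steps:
o = 112 (o = 2 + 110 = 112)
m(C) = -112 (m(C) = -1*112 = -112)
l(b, Z) = Z*b
l((4*(-4*(-2)))*7, -76) - m(285) = -76*4*(-4*(-2))*7 - 1*(-112) = -76*4*8*7 + 112 = -2432*7 + 112 = -76*224 + 112 = -17024 + 112 = -16912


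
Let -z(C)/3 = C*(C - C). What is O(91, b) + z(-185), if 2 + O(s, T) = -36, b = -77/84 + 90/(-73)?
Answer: -38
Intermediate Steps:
b = -1883/876 (b = -77*1/84 + 90*(-1/73) = -11/12 - 90/73 = -1883/876 ≈ -2.1495)
O(s, T) = -38 (O(s, T) = -2 - 36 = -38)
z(C) = 0 (z(C) = -3*C*(C - C) = -3*C*0 = -3*0 = 0)
O(91, b) + z(-185) = -38 + 0 = -38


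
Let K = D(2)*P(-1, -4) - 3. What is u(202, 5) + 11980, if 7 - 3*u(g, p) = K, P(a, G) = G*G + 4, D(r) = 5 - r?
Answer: 35890/3 ≈ 11963.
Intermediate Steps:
P(a, G) = 4 + G² (P(a, G) = G² + 4 = 4 + G²)
K = 57 (K = (5 - 1*2)*(4 + (-4)²) - 3 = (5 - 2)*(4 + 16) - 3 = 3*20 - 3 = 60 - 3 = 57)
u(g, p) = -50/3 (u(g, p) = 7/3 - ⅓*57 = 7/3 - 19 = -50/3)
u(202, 5) + 11980 = -50/3 + 11980 = 35890/3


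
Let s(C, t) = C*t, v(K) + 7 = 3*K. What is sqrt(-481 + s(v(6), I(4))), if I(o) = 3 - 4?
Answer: 2*I*sqrt(123) ≈ 22.181*I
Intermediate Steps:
I(o) = -1
v(K) = -7 + 3*K
sqrt(-481 + s(v(6), I(4))) = sqrt(-481 + (-7 + 3*6)*(-1)) = sqrt(-481 + (-7 + 18)*(-1)) = sqrt(-481 + 11*(-1)) = sqrt(-481 - 11) = sqrt(-492) = 2*I*sqrt(123)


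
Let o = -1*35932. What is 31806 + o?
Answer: -4126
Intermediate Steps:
o = -35932
31806 + o = 31806 - 35932 = -4126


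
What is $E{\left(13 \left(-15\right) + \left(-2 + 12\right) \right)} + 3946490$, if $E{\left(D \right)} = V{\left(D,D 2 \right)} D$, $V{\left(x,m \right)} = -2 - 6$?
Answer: $3947970$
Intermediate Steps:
$V{\left(x,m \right)} = -8$
$E{\left(D \right)} = - 8 D$
$E{\left(13 \left(-15\right) + \left(-2 + 12\right) \right)} + 3946490 = - 8 \left(13 \left(-15\right) + \left(-2 + 12\right)\right) + 3946490 = - 8 \left(-195 + 10\right) + 3946490 = \left(-8\right) \left(-185\right) + 3946490 = 1480 + 3946490 = 3947970$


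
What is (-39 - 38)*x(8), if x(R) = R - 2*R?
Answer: 616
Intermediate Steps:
x(R) = -R
(-39 - 38)*x(8) = (-39 - 38)*(-1*8) = -77*(-8) = 616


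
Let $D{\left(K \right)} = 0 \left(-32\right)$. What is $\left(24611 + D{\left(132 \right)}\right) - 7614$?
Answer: $16997$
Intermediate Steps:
$D{\left(K \right)} = 0$
$\left(24611 + D{\left(132 \right)}\right) - 7614 = \left(24611 + 0\right) - 7614 = 24611 - 7614 = 16997$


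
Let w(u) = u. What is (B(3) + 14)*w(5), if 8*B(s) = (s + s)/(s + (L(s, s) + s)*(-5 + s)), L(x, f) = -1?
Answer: 265/4 ≈ 66.250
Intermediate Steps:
B(s) = s/(4*(s + (-1 + s)*(-5 + s))) (B(s) = ((s + s)/(s + (-1 + s)*(-5 + s)))/8 = ((2*s)/(s + (-1 + s)*(-5 + s)))/8 = (2*s/(s + (-1 + s)*(-5 + s)))/8 = s/(4*(s + (-1 + s)*(-5 + s))))
(B(3) + 14)*w(5) = ((¼)*3/(5 + 3² - 5*3) + 14)*5 = ((¼)*3/(5 + 9 - 15) + 14)*5 = ((¼)*3/(-1) + 14)*5 = ((¼)*3*(-1) + 14)*5 = (-¾ + 14)*5 = (53/4)*5 = 265/4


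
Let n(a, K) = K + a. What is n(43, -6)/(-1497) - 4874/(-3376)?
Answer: 3585733/2526936 ≈ 1.4190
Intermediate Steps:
n(43, -6)/(-1497) - 4874/(-3376) = (-6 + 43)/(-1497) - 4874/(-3376) = 37*(-1/1497) - 4874*(-1/3376) = -37/1497 + 2437/1688 = 3585733/2526936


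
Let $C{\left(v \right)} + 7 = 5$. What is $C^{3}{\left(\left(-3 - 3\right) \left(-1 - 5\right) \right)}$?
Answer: $-8$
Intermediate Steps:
$C{\left(v \right)} = -2$ ($C{\left(v \right)} = -7 + 5 = -2$)
$C^{3}{\left(\left(-3 - 3\right) \left(-1 - 5\right) \right)} = \left(-2\right)^{3} = -8$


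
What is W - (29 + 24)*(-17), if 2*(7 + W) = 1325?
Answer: 3113/2 ≈ 1556.5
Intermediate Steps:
W = 1311/2 (W = -7 + (½)*1325 = -7 + 1325/2 = 1311/2 ≈ 655.50)
W - (29 + 24)*(-17) = 1311/2 - (29 + 24)*(-17) = 1311/2 - 53*(-17) = 1311/2 - 1*(-901) = 1311/2 + 901 = 3113/2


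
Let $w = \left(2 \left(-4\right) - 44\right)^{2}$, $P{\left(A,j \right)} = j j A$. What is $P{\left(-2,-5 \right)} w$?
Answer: $-135200$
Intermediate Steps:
$P{\left(A,j \right)} = A j^{2}$ ($P{\left(A,j \right)} = j^{2} A = A j^{2}$)
$w = 2704$ ($w = \left(-8 - 44\right)^{2} = \left(-52\right)^{2} = 2704$)
$P{\left(-2,-5 \right)} w = - 2 \left(-5\right)^{2} \cdot 2704 = \left(-2\right) 25 \cdot 2704 = \left(-50\right) 2704 = -135200$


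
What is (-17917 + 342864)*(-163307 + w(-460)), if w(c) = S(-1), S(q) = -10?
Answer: -53069369199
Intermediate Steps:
w(c) = -10
(-17917 + 342864)*(-163307 + w(-460)) = (-17917 + 342864)*(-163307 - 10) = 324947*(-163317) = -53069369199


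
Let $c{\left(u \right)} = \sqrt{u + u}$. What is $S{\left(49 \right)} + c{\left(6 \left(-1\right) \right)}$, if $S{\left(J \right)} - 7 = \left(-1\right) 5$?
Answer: $2 + 2 i \sqrt{3} \approx 2.0 + 3.4641 i$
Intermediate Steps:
$c{\left(u \right)} = \sqrt{2} \sqrt{u}$ ($c{\left(u \right)} = \sqrt{2 u} = \sqrt{2} \sqrt{u}$)
$S{\left(J \right)} = 2$ ($S{\left(J \right)} = 7 - 5 = 2$)
$S{\left(49 \right)} + c{\left(6 \left(-1\right) \right)} = 2 + \sqrt{2} \sqrt{6 \left(-1\right)} = 2 + \sqrt{2} \sqrt{-6} = 2 + \sqrt{2} i \sqrt{6} = 2 + 2 i \sqrt{3}$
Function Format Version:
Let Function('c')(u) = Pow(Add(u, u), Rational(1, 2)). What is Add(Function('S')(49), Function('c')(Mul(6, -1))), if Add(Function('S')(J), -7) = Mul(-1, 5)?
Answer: Add(2, Mul(2, I, Pow(3, Rational(1, 2)))) ≈ Add(2.0000, Mul(3.4641, I))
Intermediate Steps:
Function('c')(u) = Mul(Pow(2, Rational(1, 2)), Pow(u, Rational(1, 2))) (Function('c')(u) = Pow(Mul(2, u), Rational(1, 2)) = Mul(Pow(2, Rational(1, 2)), Pow(u, Rational(1, 2))))
Function('S')(J) = 2 (Function('S')(J) = Add(7, Mul(-1, 5)) = Add(7, -5) = 2)
Add(Function('S')(49), Function('c')(Mul(6, -1))) = Add(2, Mul(Pow(2, Rational(1, 2)), Pow(Mul(6, -1), Rational(1, 2)))) = Add(2, Mul(Pow(2, Rational(1, 2)), Pow(-6, Rational(1, 2)))) = Add(2, Mul(Pow(2, Rational(1, 2)), Mul(I, Pow(6, Rational(1, 2))))) = Add(2, Mul(2, I, Pow(3, Rational(1, 2))))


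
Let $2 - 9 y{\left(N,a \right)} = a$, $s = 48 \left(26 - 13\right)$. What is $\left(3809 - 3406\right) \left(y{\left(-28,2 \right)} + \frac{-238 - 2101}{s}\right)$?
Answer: $- \frac{72509}{48} \approx -1510.6$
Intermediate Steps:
$s = 624$ ($s = 48 \cdot 13 = 624$)
$y{\left(N,a \right)} = \frac{2}{9} - \frac{a}{9}$
$\left(3809 - 3406\right) \left(y{\left(-28,2 \right)} + \frac{-238 - 2101}{s}\right) = \left(3809 - 3406\right) \left(\left(\frac{2}{9} - \frac{2}{9}\right) + \frac{-238 - 2101}{624}\right) = 403 \left(\left(\frac{2}{9} - \frac{2}{9}\right) - \frac{2339}{624}\right) = 403 \left(0 - \frac{2339}{624}\right) = 403 \left(- \frac{2339}{624}\right) = - \frac{72509}{48}$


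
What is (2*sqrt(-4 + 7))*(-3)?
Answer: -6*sqrt(3) ≈ -10.392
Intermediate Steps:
(2*sqrt(-4 + 7))*(-3) = (2*sqrt(3))*(-3) = -6*sqrt(3)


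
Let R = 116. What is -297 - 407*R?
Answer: -47509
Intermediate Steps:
-297 - 407*R = -297 - 407*116 = -297 - 47212 = -47509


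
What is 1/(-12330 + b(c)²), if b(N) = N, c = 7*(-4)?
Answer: -1/11546 ≈ -8.6610e-5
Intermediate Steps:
c = -28
1/(-12330 + b(c)²) = 1/(-12330 + (-28)²) = 1/(-12330 + 784) = 1/(-11546) = -1/11546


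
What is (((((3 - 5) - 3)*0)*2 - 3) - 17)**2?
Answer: 400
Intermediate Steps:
(((((3 - 5) - 3)*0)*2 - 3) - 17)**2 = ((((-2 - 3)*0)*2 - 3) - 17)**2 = ((-5*0*2 - 3) - 17)**2 = ((0*2 - 3) - 17)**2 = ((0 - 3) - 17)**2 = (-3 - 17)**2 = (-20)**2 = 400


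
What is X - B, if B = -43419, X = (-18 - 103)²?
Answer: 58060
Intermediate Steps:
X = 14641 (X = (-121)² = 14641)
X - B = 14641 - 1*(-43419) = 14641 + 43419 = 58060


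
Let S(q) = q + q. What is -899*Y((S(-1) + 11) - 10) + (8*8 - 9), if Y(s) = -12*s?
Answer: -10733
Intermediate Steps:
S(q) = 2*q
-899*Y((S(-1) + 11) - 10) + (8*8 - 9) = -(-10788)*((2*(-1) + 11) - 10) + (8*8 - 9) = -(-10788)*((-2 + 11) - 10) + (64 - 9) = -(-10788)*(9 - 10) + 55 = -(-10788)*(-1) + 55 = -899*12 + 55 = -10788 + 55 = -10733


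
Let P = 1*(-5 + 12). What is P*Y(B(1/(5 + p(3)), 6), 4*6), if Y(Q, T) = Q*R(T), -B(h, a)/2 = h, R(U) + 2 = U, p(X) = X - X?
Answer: -308/5 ≈ -61.600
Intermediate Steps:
p(X) = 0
R(U) = -2 + U
B(h, a) = -2*h
P = 7 (P = 1*7 = 7)
Y(Q, T) = Q*(-2 + T)
P*Y(B(1/(5 + p(3)), 6), 4*6) = 7*((-2/(5 + 0))*(-2 + 4*6)) = 7*((-2/5)*(-2 + 24)) = 7*(-2*⅕*22) = 7*(-⅖*22) = 7*(-44/5) = -308/5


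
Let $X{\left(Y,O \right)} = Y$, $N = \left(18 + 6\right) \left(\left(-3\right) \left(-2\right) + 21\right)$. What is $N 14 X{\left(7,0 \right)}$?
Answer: $63504$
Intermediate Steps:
$N = 648$ ($N = 24 \left(6 + 21\right) = 24 \cdot 27 = 648$)
$N 14 X{\left(7,0 \right)} = 648 \cdot 14 \cdot 7 = 9072 \cdot 7 = 63504$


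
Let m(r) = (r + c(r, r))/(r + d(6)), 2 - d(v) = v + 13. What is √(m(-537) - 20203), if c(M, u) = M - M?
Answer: 5*I*√248013058/554 ≈ 142.13*I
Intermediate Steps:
d(v) = -11 - v (d(v) = 2 - (v + 13) = 2 - (13 + v) = 2 + (-13 - v) = -11 - v)
c(M, u) = 0
m(r) = r/(-17 + r) (m(r) = (r + 0)/(r + (-11 - 1*6)) = r/(r + (-11 - 6)) = r/(r - 17) = r/(-17 + r))
√(m(-537) - 20203) = √(-537/(-17 - 537) - 20203) = √(-537/(-554) - 20203) = √(-537*(-1/554) - 20203) = √(537/554 - 20203) = √(-11191925/554) = 5*I*√248013058/554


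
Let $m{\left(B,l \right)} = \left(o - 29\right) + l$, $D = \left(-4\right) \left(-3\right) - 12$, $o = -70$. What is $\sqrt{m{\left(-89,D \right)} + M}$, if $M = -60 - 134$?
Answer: $i \sqrt{293} \approx 17.117 i$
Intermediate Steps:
$D = 0$ ($D = 12 - 12 = 0$)
$M = -194$ ($M = -60 - 134 = -194$)
$m{\left(B,l \right)} = -99 + l$ ($m{\left(B,l \right)} = \left(-70 - 29\right) + l = -99 + l$)
$\sqrt{m{\left(-89,D \right)} + M} = \sqrt{\left(-99 + 0\right) - 194} = \sqrt{-99 - 194} = \sqrt{-293} = i \sqrt{293}$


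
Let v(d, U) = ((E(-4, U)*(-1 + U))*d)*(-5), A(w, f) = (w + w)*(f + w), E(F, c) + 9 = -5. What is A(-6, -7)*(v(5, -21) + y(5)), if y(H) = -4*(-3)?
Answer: -1199328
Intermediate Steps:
E(F, c) = -14 (E(F, c) = -9 - 5 = -14)
y(H) = 12
A(w, f) = 2*w*(f + w) (A(w, f) = (2*w)*(f + w) = 2*w*(f + w))
v(d, U) = -5*d*(14 - 14*U) (v(d, U) = ((-14*(-1 + U))*d)*(-5) = ((14 - 14*U)*d)*(-5) = (d*(14 - 14*U))*(-5) = -5*d*(14 - 14*U))
A(-6, -7)*(v(5, -21) + y(5)) = (2*(-6)*(-7 - 6))*(70*5*(-1 - 21) + 12) = (2*(-6)*(-13))*(70*5*(-22) + 12) = 156*(-7700 + 12) = 156*(-7688) = -1199328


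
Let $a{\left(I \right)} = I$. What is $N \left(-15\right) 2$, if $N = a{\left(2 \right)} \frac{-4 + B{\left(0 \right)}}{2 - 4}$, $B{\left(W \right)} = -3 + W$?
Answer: $-210$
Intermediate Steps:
$N = 7$ ($N = 2 \frac{-4 + \left(-3 + 0\right)}{2 - 4} = 2 \frac{-4 - 3}{-2} = 2 \left(\left(-7\right) \left(- \frac{1}{2}\right)\right) = 2 \cdot \frac{7}{2} = 7$)
$N \left(-15\right) 2 = 7 \left(-15\right) 2 = \left(-105\right) 2 = -210$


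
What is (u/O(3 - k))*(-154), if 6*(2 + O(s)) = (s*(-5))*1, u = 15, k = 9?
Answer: -770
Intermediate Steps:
O(s) = -2 - 5*s/6 (O(s) = -2 + ((s*(-5))*1)/6 = -2 + (-5*s*1)/6 = -2 + (-5*s)/6 = -2 - 5*s/6)
(u/O(3 - k))*(-154) = (15/(-2 - 5*(3 - 1*9)/6))*(-154) = (15/(-2 - 5*(3 - 9)/6))*(-154) = (15/(-2 - 5/6*(-6)))*(-154) = (15/(-2 + 5))*(-154) = (15/3)*(-154) = (15*(1/3))*(-154) = 5*(-154) = -770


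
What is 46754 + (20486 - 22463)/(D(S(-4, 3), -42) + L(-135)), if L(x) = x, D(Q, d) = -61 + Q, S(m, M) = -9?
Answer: 9586547/205 ≈ 46764.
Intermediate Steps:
46754 + (20486 - 22463)/(D(S(-4, 3), -42) + L(-135)) = 46754 + (20486 - 22463)/((-61 - 9) - 135) = 46754 - 1977/(-70 - 135) = 46754 - 1977/(-205) = 46754 - 1977*(-1/205) = 46754 + 1977/205 = 9586547/205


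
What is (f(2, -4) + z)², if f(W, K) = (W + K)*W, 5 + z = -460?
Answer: 219961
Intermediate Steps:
z = -465 (z = -5 - 460 = -465)
f(W, K) = W*(K + W) (f(W, K) = (K + W)*W = W*(K + W))
(f(2, -4) + z)² = (2*(-4 + 2) - 465)² = (2*(-2) - 465)² = (-4 - 465)² = (-469)² = 219961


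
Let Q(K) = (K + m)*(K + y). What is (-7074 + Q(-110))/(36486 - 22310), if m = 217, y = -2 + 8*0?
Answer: -9529/7088 ≈ -1.3444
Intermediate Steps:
y = -2 (y = -2 + 0 = -2)
Q(K) = (-2 + K)*(217 + K) (Q(K) = (K + 217)*(K - 2) = (217 + K)*(-2 + K) = (-2 + K)*(217 + K))
(-7074 + Q(-110))/(36486 - 22310) = (-7074 + (-434 + (-110)**2 + 215*(-110)))/(36486 - 22310) = (-7074 + (-434 + 12100 - 23650))/14176 = (-7074 - 11984)*(1/14176) = -19058*1/14176 = -9529/7088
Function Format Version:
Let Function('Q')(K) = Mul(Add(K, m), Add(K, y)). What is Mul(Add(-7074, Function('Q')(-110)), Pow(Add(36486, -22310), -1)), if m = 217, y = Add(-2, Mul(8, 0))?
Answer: Rational(-9529, 7088) ≈ -1.3444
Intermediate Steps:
y = -2 (y = Add(-2, 0) = -2)
Function('Q')(K) = Mul(Add(-2, K), Add(217, K)) (Function('Q')(K) = Mul(Add(K, 217), Add(K, -2)) = Mul(Add(217, K), Add(-2, K)) = Mul(Add(-2, K), Add(217, K)))
Mul(Add(-7074, Function('Q')(-110)), Pow(Add(36486, -22310), -1)) = Mul(Add(-7074, Add(-434, Pow(-110, 2), Mul(215, -110))), Pow(Add(36486, -22310), -1)) = Mul(Add(-7074, Add(-434, 12100, -23650)), Pow(14176, -1)) = Mul(Add(-7074, -11984), Rational(1, 14176)) = Mul(-19058, Rational(1, 14176)) = Rational(-9529, 7088)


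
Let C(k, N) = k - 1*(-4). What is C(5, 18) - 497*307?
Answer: -152570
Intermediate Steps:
C(k, N) = 4 + k (C(k, N) = k + 4 = 4 + k)
C(5, 18) - 497*307 = (4 + 5) - 497*307 = 9 - 152579 = -152570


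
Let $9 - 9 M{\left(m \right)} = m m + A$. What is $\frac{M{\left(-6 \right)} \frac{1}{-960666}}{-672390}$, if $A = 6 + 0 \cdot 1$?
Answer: $- \frac{11}{1937826635220} \approx -5.6765 \cdot 10^{-12}$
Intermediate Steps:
$A = 6$ ($A = 6 + 0 = 6$)
$M{\left(m \right)} = \frac{1}{3} - \frac{m^{2}}{9}$ ($M{\left(m \right)} = 1 - \frac{m m + 6}{9} = 1 - \frac{m^{2} + 6}{9} = 1 - \frac{6 + m^{2}}{9} = 1 - \left(\frac{2}{3} + \frac{m^{2}}{9}\right) = \frac{1}{3} - \frac{m^{2}}{9}$)
$\frac{M{\left(-6 \right)} \frac{1}{-960666}}{-672390} = \frac{\left(\frac{1}{3} - \frac{\left(-6\right)^{2}}{9}\right) \frac{1}{-960666}}{-672390} = \left(\frac{1}{3} - 4\right) \left(- \frac{1}{960666}\right) \left(- \frac{1}{672390}\right) = \left(- \frac{11}{3}\right) \left(- \frac{1}{960666}\right) \left(- \frac{1}{672390}\right) = \frac{11}{2881998} \left(- \frac{1}{672390}\right) = - \frac{11}{1937826635220}$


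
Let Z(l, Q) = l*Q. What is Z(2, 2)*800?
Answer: 3200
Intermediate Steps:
Z(l, Q) = Q*l
Z(2, 2)*800 = (2*2)*800 = 4*800 = 3200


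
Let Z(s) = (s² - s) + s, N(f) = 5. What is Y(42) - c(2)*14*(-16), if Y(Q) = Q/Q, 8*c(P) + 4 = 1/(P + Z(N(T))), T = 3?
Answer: -2969/27 ≈ -109.96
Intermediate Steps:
Z(s) = s²
c(P) = -½ + 1/(8*(25 + P)) (c(P) = -½ + 1/(8*(P + 5²)) = -½ + 1/(8*(P + 25)) = -½ + 1/(8*(25 + P)))
Y(Q) = 1
Y(42) - c(2)*14*(-16) = 1 - ((-99 - 4*2)/(8*(25 + 2)))*14*(-16) = 1 - ((⅛)*(-99 - 8)/27)*14*(-16) = 1 - ((⅛)*(1/27)*(-107))*14*(-16) = 1 - (-107/216*14)*(-16) = 1 - (-749)*(-16)/108 = 1 - 1*2996/27 = 1 - 2996/27 = -2969/27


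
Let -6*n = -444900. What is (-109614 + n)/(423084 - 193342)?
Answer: -17732/114871 ≈ -0.15436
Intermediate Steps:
n = 74150 (n = -⅙*(-444900) = 74150)
(-109614 + n)/(423084 - 193342) = (-109614 + 74150)/(423084 - 193342) = -35464/229742 = -35464*1/229742 = -17732/114871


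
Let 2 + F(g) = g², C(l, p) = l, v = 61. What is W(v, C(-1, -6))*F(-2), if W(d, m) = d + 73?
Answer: 268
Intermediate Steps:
F(g) = -2 + g²
W(d, m) = 73 + d
W(v, C(-1, -6))*F(-2) = (73 + 61)*(-2 + (-2)²) = 134*(-2 + 4) = 134*2 = 268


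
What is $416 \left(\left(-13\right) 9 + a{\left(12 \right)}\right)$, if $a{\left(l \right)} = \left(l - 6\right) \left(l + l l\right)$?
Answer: $340704$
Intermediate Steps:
$a{\left(l \right)} = \left(-6 + l\right) \left(l + l^{2}\right)$
$416 \left(\left(-13\right) 9 + a{\left(12 \right)}\right) = 416 \left(\left(-13\right) 9 + 12 \left(-6 + 12^{2} - 60\right)\right) = 416 \left(-117 + 12 \left(-6 + 144 - 60\right)\right) = 416 \left(-117 + 12 \cdot 78\right) = 416 \left(-117 + 936\right) = 416 \cdot 819 = 340704$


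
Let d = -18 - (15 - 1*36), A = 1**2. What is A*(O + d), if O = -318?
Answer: -315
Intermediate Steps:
A = 1
d = 3 (d = -18 - (15 - 36) = -18 - 1*(-21) = -18 + 21 = 3)
A*(O + d) = 1*(-318 + 3) = 1*(-315) = -315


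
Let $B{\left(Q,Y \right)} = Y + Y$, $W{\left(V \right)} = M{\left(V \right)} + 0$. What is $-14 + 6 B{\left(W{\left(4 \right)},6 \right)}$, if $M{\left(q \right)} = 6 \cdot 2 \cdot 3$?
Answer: $58$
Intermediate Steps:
$M{\left(q \right)} = 36$ ($M{\left(q \right)} = 12 \cdot 3 = 36$)
$W{\left(V \right)} = 36$ ($W{\left(V \right)} = 36 + 0 = 36$)
$B{\left(Q,Y \right)} = 2 Y$
$-14 + 6 B{\left(W{\left(4 \right)},6 \right)} = -14 + 6 \cdot 2 \cdot 6 = -14 + 6 \cdot 12 = -14 + 72 = 58$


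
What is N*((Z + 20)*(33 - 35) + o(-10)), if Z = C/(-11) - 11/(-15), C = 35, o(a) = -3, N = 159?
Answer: -333211/55 ≈ -6058.4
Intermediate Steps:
Z = -404/165 (Z = 35/(-11) - 11/(-15) = 35*(-1/11) - 11*(-1/15) = -35/11 + 11/15 = -404/165 ≈ -2.4485)
N*((Z + 20)*(33 - 35) + o(-10)) = 159*((-404/165 + 20)*(33 - 35) - 3) = 159*((2896/165)*(-2) - 3) = 159*(-5792/165 - 3) = 159*(-6287/165) = -333211/55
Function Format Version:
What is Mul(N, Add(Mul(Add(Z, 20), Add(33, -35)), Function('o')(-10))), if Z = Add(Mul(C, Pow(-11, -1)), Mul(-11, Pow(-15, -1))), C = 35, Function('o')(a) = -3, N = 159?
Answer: Rational(-333211, 55) ≈ -6058.4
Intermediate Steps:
Z = Rational(-404, 165) (Z = Add(Mul(35, Pow(-11, -1)), Mul(-11, Pow(-15, -1))) = Add(Mul(35, Rational(-1, 11)), Mul(-11, Rational(-1, 15))) = Add(Rational(-35, 11), Rational(11, 15)) = Rational(-404, 165) ≈ -2.4485)
Mul(N, Add(Mul(Add(Z, 20), Add(33, -35)), Function('o')(-10))) = Mul(159, Add(Mul(Add(Rational(-404, 165), 20), Add(33, -35)), -3)) = Mul(159, Add(Mul(Rational(2896, 165), -2), -3)) = Mul(159, Add(Rational(-5792, 165), -3)) = Mul(159, Rational(-6287, 165)) = Rational(-333211, 55)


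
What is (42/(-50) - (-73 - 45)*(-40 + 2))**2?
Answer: 12571118641/625 ≈ 2.0114e+7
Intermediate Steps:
(42/(-50) - (-73 - 45)*(-40 + 2))**2 = (42*(-1/50) - (-118)*(-38))**2 = (-21/25 - 1*4484)**2 = (-21/25 - 4484)**2 = (-112121/25)**2 = 12571118641/625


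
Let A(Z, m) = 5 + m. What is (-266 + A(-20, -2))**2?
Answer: 69169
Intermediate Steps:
(-266 + A(-20, -2))**2 = (-266 + (5 - 2))**2 = (-266 + 3)**2 = (-263)**2 = 69169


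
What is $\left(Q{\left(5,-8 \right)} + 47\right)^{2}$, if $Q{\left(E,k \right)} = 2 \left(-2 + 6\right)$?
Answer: $3025$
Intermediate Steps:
$Q{\left(E,k \right)} = 8$ ($Q{\left(E,k \right)} = 2 \cdot 4 = 8$)
$\left(Q{\left(5,-8 \right)} + 47\right)^{2} = \left(8 + 47\right)^{2} = 55^{2} = 3025$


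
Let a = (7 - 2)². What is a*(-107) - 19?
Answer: -2694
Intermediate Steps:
a = 25 (a = 5² = 25)
a*(-107) - 19 = 25*(-107) - 19 = -2675 - 19 = -2694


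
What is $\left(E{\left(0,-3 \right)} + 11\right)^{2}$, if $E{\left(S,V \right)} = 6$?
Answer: $289$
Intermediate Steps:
$\left(E{\left(0,-3 \right)} + 11\right)^{2} = \left(6 + 11\right)^{2} = 17^{2} = 289$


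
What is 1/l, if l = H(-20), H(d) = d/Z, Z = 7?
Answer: -7/20 ≈ -0.35000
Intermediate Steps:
H(d) = d/7
l = -20/7 (l = (⅐)*(-20) = -20/7 ≈ -2.8571)
1/l = 1/(-20/7) = -7/20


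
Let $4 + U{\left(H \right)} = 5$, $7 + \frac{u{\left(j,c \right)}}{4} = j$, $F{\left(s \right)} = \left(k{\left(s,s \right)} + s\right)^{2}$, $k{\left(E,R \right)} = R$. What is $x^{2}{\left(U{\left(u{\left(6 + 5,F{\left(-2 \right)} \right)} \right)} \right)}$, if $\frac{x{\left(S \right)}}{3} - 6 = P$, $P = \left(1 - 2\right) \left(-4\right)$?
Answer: $900$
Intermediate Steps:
$F{\left(s \right)} = 4 s^{2}$ ($F{\left(s \right)} = \left(s + s\right)^{2} = \left(2 s\right)^{2} = 4 s^{2}$)
$u{\left(j,c \right)} = -28 + 4 j$
$U{\left(H \right)} = 1$ ($U{\left(H \right)} = -4 + 5 = 1$)
$P = 4$ ($P = \left(-1\right) \left(-4\right) = 4$)
$x{\left(S \right)} = 30$ ($x{\left(S \right)} = 18 + 3 \cdot 4 = 18 + 12 = 30$)
$x^{2}{\left(U{\left(u{\left(6 + 5,F{\left(-2 \right)} \right)} \right)} \right)} = 30^{2} = 900$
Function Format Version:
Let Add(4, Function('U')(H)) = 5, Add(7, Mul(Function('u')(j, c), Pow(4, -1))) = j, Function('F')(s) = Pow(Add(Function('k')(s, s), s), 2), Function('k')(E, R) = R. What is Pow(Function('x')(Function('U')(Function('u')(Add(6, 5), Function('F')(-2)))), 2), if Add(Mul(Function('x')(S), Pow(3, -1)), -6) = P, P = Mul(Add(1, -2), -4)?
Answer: 900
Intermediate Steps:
Function('F')(s) = Mul(4, Pow(s, 2)) (Function('F')(s) = Pow(Add(s, s), 2) = Pow(Mul(2, s), 2) = Mul(4, Pow(s, 2)))
Function('u')(j, c) = Add(-28, Mul(4, j))
Function('U')(H) = 1 (Function('U')(H) = Add(-4, 5) = 1)
P = 4 (P = Mul(-1, -4) = 4)
Function('x')(S) = 30 (Function('x')(S) = Add(18, Mul(3, 4)) = Add(18, 12) = 30)
Pow(Function('x')(Function('U')(Function('u')(Add(6, 5), Function('F')(-2)))), 2) = Pow(30, 2) = 900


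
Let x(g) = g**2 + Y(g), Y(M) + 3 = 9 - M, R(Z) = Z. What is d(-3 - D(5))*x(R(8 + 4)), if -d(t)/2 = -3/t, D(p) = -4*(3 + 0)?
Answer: 92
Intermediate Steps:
Y(M) = 6 - M (Y(M) = -3 + (9 - M) = 6 - M)
D(p) = -12 (D(p) = -4*3 = -12)
d(t) = 6/t (d(t) = -(-6)/t = 6/t)
x(g) = 6 + g**2 - g (x(g) = g**2 + (6 - g) = 6 + g**2 - g)
d(-3 - D(5))*x(R(8 + 4)) = (6/(-3 - 1*(-12)))*(6 + (8 + 4)**2 - (8 + 4)) = (6/(-3 + 12))*(6 + 12**2 - 1*12) = (6/9)*(6 + 144 - 12) = (6*(1/9))*138 = (2/3)*138 = 92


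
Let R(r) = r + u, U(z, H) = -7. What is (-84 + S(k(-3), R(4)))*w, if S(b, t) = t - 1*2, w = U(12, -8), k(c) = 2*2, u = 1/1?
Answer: 567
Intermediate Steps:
u = 1
k(c) = 4
R(r) = 1 + r (R(r) = r + 1 = 1 + r)
w = -7
S(b, t) = -2 + t (S(b, t) = t - 2 = -2 + t)
(-84 + S(k(-3), R(4)))*w = (-84 + (-2 + (1 + 4)))*(-7) = (-84 + (-2 + 5))*(-7) = (-84 + 3)*(-7) = -81*(-7) = 567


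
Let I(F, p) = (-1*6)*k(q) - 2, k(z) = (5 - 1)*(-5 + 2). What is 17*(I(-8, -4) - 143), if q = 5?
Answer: -1241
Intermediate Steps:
k(z) = -12 (k(z) = 4*(-3) = -12)
I(F, p) = 70 (I(F, p) = -1*6*(-12) - 2 = -6*(-12) - 2 = 72 - 2 = 70)
17*(I(-8, -4) - 143) = 17*(70 - 143) = 17*(-73) = -1241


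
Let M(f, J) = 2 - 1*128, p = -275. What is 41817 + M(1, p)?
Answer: 41691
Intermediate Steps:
M(f, J) = -126 (M(f, J) = 2 - 128 = -126)
41817 + M(1, p) = 41817 - 126 = 41691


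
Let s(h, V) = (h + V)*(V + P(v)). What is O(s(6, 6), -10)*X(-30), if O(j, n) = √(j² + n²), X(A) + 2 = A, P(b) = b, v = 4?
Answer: -320*√145 ≈ -3853.3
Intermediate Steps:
s(h, V) = (4 + V)*(V + h) (s(h, V) = (h + V)*(V + 4) = (V + h)*(4 + V) = (4 + V)*(V + h))
X(A) = -2 + A
O(s(6, 6), -10)*X(-30) = √((6² + 4*6 + 4*6 + 6*6)² + (-10)²)*(-2 - 30) = √((36 + 24 + 24 + 36)² + 100)*(-32) = √(120² + 100)*(-32) = √(14400 + 100)*(-32) = √14500*(-32) = (10*√145)*(-32) = -320*√145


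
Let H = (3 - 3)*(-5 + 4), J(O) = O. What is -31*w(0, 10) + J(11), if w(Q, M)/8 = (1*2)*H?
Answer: 11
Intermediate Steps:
H = 0 (H = 0*(-1) = 0)
w(Q, M) = 0 (w(Q, M) = 8*((1*2)*0) = 8*(2*0) = 8*0 = 0)
-31*w(0, 10) + J(11) = -31*0 + 11 = 0 + 11 = 11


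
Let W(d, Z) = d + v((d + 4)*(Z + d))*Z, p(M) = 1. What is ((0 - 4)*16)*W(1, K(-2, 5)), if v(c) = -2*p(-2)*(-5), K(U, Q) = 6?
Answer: -3904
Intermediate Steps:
v(c) = 10 (v(c) = -2*1*(-5) = -2*(-5) = 10)
W(d, Z) = d + 10*Z
((0 - 4)*16)*W(1, K(-2, 5)) = ((0 - 4)*16)*(1 + 10*6) = (-4*16)*(1 + 60) = -64*61 = -3904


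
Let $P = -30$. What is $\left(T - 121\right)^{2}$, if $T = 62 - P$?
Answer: $841$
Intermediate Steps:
$T = 92$ ($T = 62 - -30 = 62 + 30 = 92$)
$\left(T - 121\right)^{2} = \left(92 - 121\right)^{2} = \left(-29\right)^{2} = 841$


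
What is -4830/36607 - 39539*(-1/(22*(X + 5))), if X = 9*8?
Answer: 1439222153/62012258 ≈ 23.209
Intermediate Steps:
X = 72
-4830/36607 - 39539*(-1/(22*(X + 5))) = -4830/36607 - 39539*(-1/(22*(72 + 5))) = -4830*1/36607 - 39539/(77*(-22)) = -4830/36607 - 39539/(-1694) = -4830/36607 - 39539*(-1/1694) = -4830/36607 + 39539/1694 = 1439222153/62012258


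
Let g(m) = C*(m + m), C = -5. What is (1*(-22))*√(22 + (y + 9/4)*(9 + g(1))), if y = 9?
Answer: -11*√43 ≈ -72.132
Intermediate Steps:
g(m) = -10*m (g(m) = -5*(m + m) = -10*m)
(1*(-22))*√(22 + (y + 9/4)*(9 + g(1))) = (1*(-22))*√(22 + (9 + 9/4)*(9 - 10*1)) = -22*√(22 + (9 + 9*(¼))*(9 - 10)) = -22*√(22 + (9 + 9/4)*(-1)) = -22*√(22 + (45/4)*(-1)) = -22*√(22 - 45/4) = -11*√43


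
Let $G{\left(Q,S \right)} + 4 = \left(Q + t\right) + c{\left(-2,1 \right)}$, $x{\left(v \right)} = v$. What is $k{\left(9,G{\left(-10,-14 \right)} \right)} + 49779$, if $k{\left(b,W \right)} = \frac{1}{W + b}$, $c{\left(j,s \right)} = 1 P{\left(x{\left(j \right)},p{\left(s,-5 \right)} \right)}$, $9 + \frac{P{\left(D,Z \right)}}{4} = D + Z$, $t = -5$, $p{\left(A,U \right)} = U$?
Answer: $\frac{3683645}{74} \approx 49779.0$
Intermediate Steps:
$P{\left(D,Z \right)} = -36 + 4 D + 4 Z$ ($P{\left(D,Z \right)} = -36 + 4 \left(D + Z\right) = -36 + \left(4 D + 4 Z\right) = -36 + 4 D + 4 Z$)
$c{\left(j,s \right)} = -56 + 4 j$ ($c{\left(j,s \right)} = 1 \left(-36 + 4 j + 4 \left(-5\right)\right) = 1 \left(-36 + 4 j - 20\right) = 1 \left(-56 + 4 j\right) = -56 + 4 j$)
$G{\left(Q,S \right)} = -73 + Q$ ($G{\left(Q,S \right)} = -4 + \left(\left(Q - 5\right) + \left(-56 + 4 \left(-2\right)\right)\right) = -4 + \left(\left(-5 + Q\right) - 64\right) = -4 + \left(-69 + Q\right) = -73 + Q$)
$k{\left(9,G{\left(-10,-14 \right)} \right)} + 49779 = \frac{1}{\left(-73 - 10\right) + 9} + 49779 = \frac{1}{-83 + 9} + 49779 = \frac{1}{-74} + 49779 = - \frac{1}{74} + 49779 = \frac{3683645}{74}$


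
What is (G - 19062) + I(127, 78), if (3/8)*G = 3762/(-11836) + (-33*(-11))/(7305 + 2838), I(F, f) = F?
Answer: -51665574857/2728467 ≈ -18936.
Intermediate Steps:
G = -2052212/2728467 (G = 8*(3762/(-11836) + (-33*(-11))/(7305 + 2838))/3 = 8*(3762*(-1/11836) + 363/10143)/3 = 8*(-171/538 + 363*(1/10143))/3 = 8*(-171/538 + 121/3381)/3 = (8/3)*(-513053/1818978) = -2052212/2728467 ≈ -0.75215)
(G - 19062) + I(127, 78) = (-2052212/2728467 - 19062) + 127 = -52012090166/2728467 + 127 = -51665574857/2728467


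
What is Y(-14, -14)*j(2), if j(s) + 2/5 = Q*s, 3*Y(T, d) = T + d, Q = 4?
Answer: -1064/15 ≈ -70.933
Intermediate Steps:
Y(T, d) = T/3 + d/3 (Y(T, d) = (T + d)/3 = T/3 + d/3)
j(s) = -⅖ + 4*s
Y(-14, -14)*j(2) = ((⅓)*(-14) + (⅓)*(-14))*(-⅖ + 4*2) = (-14/3 - 14/3)*(-⅖ + 8) = -28/3*38/5 = -1064/15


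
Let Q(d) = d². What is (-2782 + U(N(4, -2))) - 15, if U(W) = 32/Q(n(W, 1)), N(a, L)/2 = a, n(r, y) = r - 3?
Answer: -69893/25 ≈ -2795.7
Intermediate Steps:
n(r, y) = -3 + r
N(a, L) = 2*a
U(W) = 32/(-3 + W)² (U(W) = 32/((-3 + W)²) = 32/(-3 + W)²)
(-2782 + U(N(4, -2))) - 15 = (-2782 + 32/(-3 + 2*4)²) - 15 = (-2782 + 32/(-3 + 8)²) - 15 = (-2782 + 32/5²) - 15 = (-2782 + 32*(1/25)) - 15 = (-2782 + 32/25) - 15 = -69518/25 - 15 = -69893/25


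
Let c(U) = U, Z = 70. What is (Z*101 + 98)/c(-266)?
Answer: -512/19 ≈ -26.947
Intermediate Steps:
(Z*101 + 98)/c(-266) = (70*101 + 98)/(-266) = (7070 + 98)*(-1/266) = 7168*(-1/266) = -512/19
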